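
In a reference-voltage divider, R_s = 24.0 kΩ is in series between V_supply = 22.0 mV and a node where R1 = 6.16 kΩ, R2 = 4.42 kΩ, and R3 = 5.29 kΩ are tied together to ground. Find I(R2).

I ≈ 0.335 µA

Parallel bank: R_p = 1/(1/6.16 + 1/4.42 + 1/5.29) = 1.731 kΩ.
Node voltage V_A = V_supply · R_p/(R_s + R_p) = 22.0 × 0.06728 = 1.480 mV.
Branch current I = V_A/R2 = 1.480/4.42 = 0.3349 µA.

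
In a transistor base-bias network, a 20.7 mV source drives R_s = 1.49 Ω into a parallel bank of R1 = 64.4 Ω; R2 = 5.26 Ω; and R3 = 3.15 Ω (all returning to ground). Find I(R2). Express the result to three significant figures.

I ≈ 2.21 mA

Parallel bank: R_p = 1/(1/64.4 + 1/5.26 + 1/3.15) = 1.912 Ω.
Node voltage V_A = V_supply · R_p/(R_s + R_p) = 20.7 × 0.5620 = 11.63 mV.
Branch current I = V_A/R2 = 11.63/5.26 = 2.212 mA.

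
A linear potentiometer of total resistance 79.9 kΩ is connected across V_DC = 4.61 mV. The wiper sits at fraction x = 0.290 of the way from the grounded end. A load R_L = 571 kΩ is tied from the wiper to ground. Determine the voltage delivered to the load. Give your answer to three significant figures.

V_out ≈ 1.30 mV

Split the track: R_lower = x·R_p = 23.17 kΩ, R_upper = (1−x)·R_p = 56.73 kΩ.
Lower segment in parallel with the load: 23.17 ‖ 571 = 22.27 kΩ.
Then V_out = V_DC · 22.27/(56.73 + 22.27) = 1.299 mV.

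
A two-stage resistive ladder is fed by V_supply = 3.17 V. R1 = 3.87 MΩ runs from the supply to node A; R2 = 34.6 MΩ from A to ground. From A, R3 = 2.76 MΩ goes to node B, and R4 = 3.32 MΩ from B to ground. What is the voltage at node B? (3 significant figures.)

V_B ≈ 0.990 V

The second stage (R3 + R4 = 6.080 MΩ) loads node A in parallel with R2.
Effective lower resistance at A: R2 ‖ 6.080 = 5.171 MΩ.
First divider: V_A = V_supply · 5.171/(3.87 + 5.171) = 1.813 V.
Stage 2 is unloaded, so V_B = V_A · R4/(R3+R4) = 1.813 × 3.32/6.080 = 0.9901 V.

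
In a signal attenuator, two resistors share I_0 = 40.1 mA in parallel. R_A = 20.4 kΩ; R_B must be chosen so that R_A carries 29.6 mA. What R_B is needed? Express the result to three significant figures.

The fraction through R_A equals R_B/(R_A+R_B).
With f = 0.7382, R_B = R_A · f/(1−f) = 20.4 × 2.819 = 57.51 kΩ.

R_B ≈ 57.5 kΩ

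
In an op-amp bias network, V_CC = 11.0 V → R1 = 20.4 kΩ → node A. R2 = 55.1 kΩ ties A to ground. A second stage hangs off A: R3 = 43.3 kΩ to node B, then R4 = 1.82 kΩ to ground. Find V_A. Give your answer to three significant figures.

V_A ≈ 6.04 V

The second stage (R3 + R4 = 45.12 kΩ) loads node A in parallel with R2.
R2 ‖ (R3+R4) = 24.81 kΩ.
So V_A = 11.0 × 0.5487 = 6.036 V.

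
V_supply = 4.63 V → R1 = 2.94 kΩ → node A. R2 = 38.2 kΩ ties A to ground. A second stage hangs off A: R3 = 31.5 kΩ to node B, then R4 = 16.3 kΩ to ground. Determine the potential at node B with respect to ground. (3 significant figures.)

Looking into the second stage from A: R3 + R4 = 47.80 kΩ appears in parallel with R2.
R2 ‖ (R3+R4) = 21.23 kΩ.
First divider: V_A = V_supply · 21.23/(2.94 + 21.23) = 4.067 V.
V_B = V_A × 0.3410 = 1.387 V.

V_B ≈ 1.39 V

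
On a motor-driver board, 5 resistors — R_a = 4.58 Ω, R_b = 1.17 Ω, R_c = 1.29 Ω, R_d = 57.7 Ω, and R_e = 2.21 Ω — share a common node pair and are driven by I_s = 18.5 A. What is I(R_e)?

Conductances: ΣG = 1/4.58 + 1/1.17 + 1/1.29 + 1/57.7 + 1/2.21 = 2.318 (1/Ω).
Current divider: I(R_e) = I_s · G_k/ΣG = 18.5 × (0.4525/2.318) = 18.5 × 0.1952 = 3.611 A.

I ≈ 3.61 A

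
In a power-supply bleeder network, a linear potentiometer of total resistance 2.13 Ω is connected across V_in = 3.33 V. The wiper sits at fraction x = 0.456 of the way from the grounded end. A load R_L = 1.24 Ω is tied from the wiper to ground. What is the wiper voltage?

The pot divides into 1.159 Ω above the wiper and 0.9713 Ω below.
Lower segment in parallel with the load: 0.9713 ‖ 1.24 = 0.5447 Ω.
Then V_out = V_in · 0.5447/(1.159 + 0.5447) = 1.065 V.

V_out ≈ 1.06 V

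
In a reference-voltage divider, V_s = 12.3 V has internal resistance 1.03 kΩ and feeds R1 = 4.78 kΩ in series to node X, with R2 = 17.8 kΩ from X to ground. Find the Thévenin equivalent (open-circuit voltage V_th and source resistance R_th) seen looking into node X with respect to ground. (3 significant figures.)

R1' = 1.03 + 4.78 = 5.810 kΩ (source resistance + R1).
Open-circuit (no load on X): V_th = V_s · R2/(R1' + R2) = 12.3 × 17.8/(5.810 + 17.8) = 9.273 V.
Looking into X with the source shorted: R_th = R1'·R2/(R1'+R2) = 5.810 × 17.8/23.61 = 4.380 kΩ.

V_th ≈ 9.27 V, R_th ≈ 4.38 kΩ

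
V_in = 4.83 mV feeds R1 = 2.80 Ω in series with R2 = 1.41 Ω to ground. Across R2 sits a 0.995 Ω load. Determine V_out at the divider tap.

V_out ≈ 0.833 mV

The load sits in parallel with R2, giving an effective lower resistance R2' = R2·R_L/(R2+R_L) = 0.5833 Ω.
Voltage divider with the loaded lower leg: V_out = 4.83 × 0.5833/(2.80 + 0.5833) = 4.83 × 0.1724 = 0.8328 mV.
(Unloaded it would be 1.62 mV; the load pulls it down.)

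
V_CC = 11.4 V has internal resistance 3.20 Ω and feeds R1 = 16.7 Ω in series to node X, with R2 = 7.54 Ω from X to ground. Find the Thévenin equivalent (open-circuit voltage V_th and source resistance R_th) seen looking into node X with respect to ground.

V_th ≈ 3.13 V, R_th ≈ 5.47 Ω

R1' = 3.20 + 16.7 = 19.90 Ω (source resistance + R1).
With X open, the divider is unloaded: V_th = 11.4 × 7.54/27.44 = 3.133 V.
Looking into X with the source shorted: R_th = R1'·R2/(R1'+R2) = 19.90 × 7.54/27.44 = 5.468 Ω.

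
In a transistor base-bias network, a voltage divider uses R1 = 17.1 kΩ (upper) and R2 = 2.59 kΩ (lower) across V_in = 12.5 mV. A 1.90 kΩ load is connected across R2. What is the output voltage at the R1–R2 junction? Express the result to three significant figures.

First combine the lower leg with the load: R2 ‖ R_L = 1.096 kΩ.
Voltage divider with the loaded lower leg: V_out = 12.5 × 1.096/(17.1 + 1.096) = 12.5 × 0.06023 = 0.7529 mV.

V_out ≈ 0.753 mV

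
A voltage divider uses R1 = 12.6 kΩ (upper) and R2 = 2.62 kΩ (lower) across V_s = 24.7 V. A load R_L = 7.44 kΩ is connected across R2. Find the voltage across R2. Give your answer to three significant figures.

V_out ≈ 3.29 V

First combine the lower leg with the load: R2 ‖ R_L = 1.938 kΩ.
Voltage divider with the loaded lower leg: V_out = 24.7 × 1.938/(12.6 + 1.938) = 24.7 × 0.1333 = 3.292 V.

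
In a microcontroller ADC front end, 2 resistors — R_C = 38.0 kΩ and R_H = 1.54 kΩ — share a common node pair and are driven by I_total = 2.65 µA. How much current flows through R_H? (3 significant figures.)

Two-branch current divider: I_k = I_total · R_other/(R_1 + R_2).
I(R_H) = 2.65 × 38.0/(38.0 + 1.54) = 2.65 × 0.9611 = 2.547 µA.

I ≈ 2.55 µA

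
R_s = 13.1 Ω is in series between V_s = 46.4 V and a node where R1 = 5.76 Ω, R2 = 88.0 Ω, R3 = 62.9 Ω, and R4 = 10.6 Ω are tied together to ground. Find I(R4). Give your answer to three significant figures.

I ≈ 0.899 A

Combine the parallel branches: R_p = (1/5.76 + 1/88.0 + 1/62.9 + 1/10.6)⁻¹ = 3.387 Ω.
Node voltage V_A = V_s · R_p/(R_s + R_p) = 46.4 × 0.2055 = 9.533 V.
Branch current I = V_A/R4 = 9.533/10.6 = 0.8993 A.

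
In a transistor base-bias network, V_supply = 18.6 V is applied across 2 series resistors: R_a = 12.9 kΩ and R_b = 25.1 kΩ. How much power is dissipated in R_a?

P ≈ 3.09 mW

Series current I = V_supply/ΣR = 18.6/38.00 = 0.4895 mA.
P(R_a) = I²·R_a = (0.4895)² × 12.9 = 3.091 mW.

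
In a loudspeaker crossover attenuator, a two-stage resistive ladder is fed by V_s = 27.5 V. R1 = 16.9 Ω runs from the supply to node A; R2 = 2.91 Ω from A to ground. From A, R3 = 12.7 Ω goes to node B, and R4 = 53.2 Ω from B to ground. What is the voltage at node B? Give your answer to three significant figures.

Looking into the second stage from A: R3 + R4 = 65.90 Ω appears in parallel with R2.
Effective lower resistance at A: R2 ‖ 65.90 = 2.787 Ω.
First divider: V_A = V_s · 2.787/(16.9 + 2.787) = 3.893 V.
Then the unloaded second divider: V_B = V_A × R4/(R3+R4) = 3.893 × 0.8073 = 3.143 V.

V_B ≈ 3.14 V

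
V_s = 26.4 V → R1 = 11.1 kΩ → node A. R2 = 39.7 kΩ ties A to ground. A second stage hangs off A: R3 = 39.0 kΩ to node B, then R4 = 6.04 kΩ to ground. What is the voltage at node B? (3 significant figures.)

The second stage (R3 + R4 = 45.04 kΩ) loads node A in parallel with R2.
R2 ‖ (R3+R4) = 21.10 kΩ.
First divider: V_A = V_s · 21.10/(11.1 + 21.10) = 17.30 V.
Stage 2 is unloaded, so V_B = V_A · R4/(R3+R4) = 17.30 × 6.04/45.04 = 2.320 V.

V_B ≈ 2.32 V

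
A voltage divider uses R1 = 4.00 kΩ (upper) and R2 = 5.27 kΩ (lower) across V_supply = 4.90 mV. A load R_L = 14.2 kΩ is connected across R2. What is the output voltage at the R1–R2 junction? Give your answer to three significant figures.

R2 ‖ R_L = (5.27 × 14.2)/(5.27 + 14.2) = 3.844 kΩ.
Now apply the divider: V_out = 4.90 × 0.4900 = 2.401 mV.

V_out ≈ 2.40 mV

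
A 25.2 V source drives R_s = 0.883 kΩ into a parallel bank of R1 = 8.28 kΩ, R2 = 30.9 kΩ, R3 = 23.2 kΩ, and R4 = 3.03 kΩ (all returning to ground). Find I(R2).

Combine the parallel branches: R_p = (1/8.28 + 1/30.9 + 1/23.2 + 1/3.03)⁻¹ = 1.900 kΩ.
V_A = 25.2 × 1.900/2.783 = 17.20 V.
I(R2) = V_A / R2 = 17.20/30.9 = 0.5568 mA.
(Check via current divider: I_total = 9.054 mA; share G_k/ΣG = 0.06149 → same result.)

I ≈ 0.557 mA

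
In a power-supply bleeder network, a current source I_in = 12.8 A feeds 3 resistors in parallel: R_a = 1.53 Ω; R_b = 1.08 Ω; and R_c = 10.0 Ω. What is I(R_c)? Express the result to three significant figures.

I ≈ 0.762 A

Conductances: ΣG = 1/1.53 + 1/1.08 + 1/10.0 = 1.680 (1/Ω).
R_c takes the fraction G_k/ΣG = 0.1000/1.680 = 0.05954, so I = 12.8 × 0.05954 = 0.7621 A.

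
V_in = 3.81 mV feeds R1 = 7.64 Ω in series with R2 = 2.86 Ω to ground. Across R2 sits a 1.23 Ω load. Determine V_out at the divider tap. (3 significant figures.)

V_out ≈ 0.386 mV

The load sits in parallel with R2, giving an effective lower resistance R2' = R2·R_L/(R2+R_L) = 0.8601 Ω.
Then V_out = V_in · R2'/(R1 + R2') = 3.81 × 0.8601/8.500 = 0.3855 mV.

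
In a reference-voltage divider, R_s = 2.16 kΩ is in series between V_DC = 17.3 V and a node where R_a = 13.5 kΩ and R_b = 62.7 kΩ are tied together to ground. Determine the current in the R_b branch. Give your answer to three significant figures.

I ≈ 0.231 mA

Equivalent of the parallel group: R_p = 11.11 kΩ.
V_A = 17.3 × 11.11/13.27 = 14.48 V.
I(R_b) = V_A / R_b = 14.48/62.7 = 0.2310 mA.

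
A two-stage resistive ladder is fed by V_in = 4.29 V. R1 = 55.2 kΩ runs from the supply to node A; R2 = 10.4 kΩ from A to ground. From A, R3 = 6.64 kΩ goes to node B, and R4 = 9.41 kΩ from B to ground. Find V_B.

Looking into the second stage from A: R3 + R4 = 16.05 kΩ appears in parallel with R2.
R2 ‖ (R3+R4) = 6.311 kΩ.
First divider: V_A = V_in · 6.311/(55.2 + 6.311) = 0.4401 V.
V_B = V_A × 0.5863 = 0.2580 V.

V_B ≈ 0.258 V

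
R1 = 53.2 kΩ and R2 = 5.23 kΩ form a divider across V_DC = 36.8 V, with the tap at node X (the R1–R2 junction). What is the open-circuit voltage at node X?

V_th ≈ 3.29 V

With X open, the divider is unloaded: V_th = 36.8 × 5.23/58.43 = 3.294 V.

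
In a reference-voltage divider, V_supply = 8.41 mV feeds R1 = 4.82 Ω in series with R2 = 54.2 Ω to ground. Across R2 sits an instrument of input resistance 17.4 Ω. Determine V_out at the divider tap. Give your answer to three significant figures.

V_out ≈ 6.16 mV

R2 ‖ R_L = (54.2 × 17.4)/(54.2 + 17.4) = 13.17 Ω.
Voltage divider with the loaded lower leg: V_out = 8.41 × 13.17/(4.82 + 13.17) = 8.41 × 0.7321 = 6.157 mV.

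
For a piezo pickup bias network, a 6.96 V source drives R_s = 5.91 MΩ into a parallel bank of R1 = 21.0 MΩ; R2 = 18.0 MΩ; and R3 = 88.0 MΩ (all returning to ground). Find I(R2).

Equivalent of the parallel group: R_p = 8.731 MΩ.
V_A = 6.96 × 8.731/14.64 = 4.150 V.
Branch current I = V_A/R2 = 4.150/18.0 = 0.2306 µA.

I ≈ 0.231 µA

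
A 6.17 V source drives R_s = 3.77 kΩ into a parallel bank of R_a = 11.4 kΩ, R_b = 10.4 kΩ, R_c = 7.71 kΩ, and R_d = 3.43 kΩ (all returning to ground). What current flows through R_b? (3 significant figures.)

Equivalent of the parallel group: R_p = 1.653 kΩ.
V_A = 6.17 × 1.653/5.423 = 1.880 V.
I(R_b) = V_A / R_b = 1.880/10.4 = 0.1808 mA.

I ≈ 0.181 mA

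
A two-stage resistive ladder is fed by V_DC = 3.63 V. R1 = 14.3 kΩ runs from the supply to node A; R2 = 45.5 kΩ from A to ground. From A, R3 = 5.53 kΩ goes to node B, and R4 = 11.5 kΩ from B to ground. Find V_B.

V_B ≈ 1.14 V

Looking into the second stage from A: R3 + R4 = 17.03 kΩ appears in parallel with R2.
Effective lower resistance at A: R2 ‖ 17.03 = 12.39 kΩ.
V_A = 3.63 × 12.39/(14.3 + 12.39) = 1.685 V.
Then the unloaded second divider: V_B = V_A × R4/(R3+R4) = 1.685 × 0.6753 = 1.138 V.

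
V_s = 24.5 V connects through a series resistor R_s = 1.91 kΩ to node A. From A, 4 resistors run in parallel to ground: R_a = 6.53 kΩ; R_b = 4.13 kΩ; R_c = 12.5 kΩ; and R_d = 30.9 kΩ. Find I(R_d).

I ≈ 0.403 mA

Parallel bank: R_p = 1/(1/6.53 + 1/4.13 + 1/12.5 + 1/30.9) = 1.970 kΩ.
V_A by voltage divider: V_A = 24.5 × 1.970/(1.91 + 1.970) = 12.44 V.
Branch current I = V_A/R_d = 12.44/30.9 = 0.4026 mA.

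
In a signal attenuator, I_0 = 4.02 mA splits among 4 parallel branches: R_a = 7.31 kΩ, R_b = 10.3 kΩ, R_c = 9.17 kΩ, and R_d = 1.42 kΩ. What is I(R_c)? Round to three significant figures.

Conductances: ΣG = 1/7.31 + 1/10.3 + 1/9.17 + 1/1.42 = 1.047 (1/kΩ).
R_c takes the fraction G_k/ΣG = 0.1091/1.047 = 0.1041, so I = 4.02 × 0.1041 = 0.4186 mA.

I ≈ 0.419 mA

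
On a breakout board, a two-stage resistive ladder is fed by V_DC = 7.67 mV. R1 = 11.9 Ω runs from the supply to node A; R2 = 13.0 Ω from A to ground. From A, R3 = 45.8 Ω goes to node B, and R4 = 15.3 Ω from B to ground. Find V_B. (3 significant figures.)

V_B ≈ 0.910 mV

Node A sees R2 in parallel with the series input of stage 2, R3 + R4 = 61.10 Ω.
R2 ‖ (R3+R4) = 10.72 Ω.
First divider: V_A = V_DC · 10.72/(11.9 + 10.72) = 3.635 mV.
Then the unloaded second divider: V_B = V_A × R4/(R3+R4) = 3.635 × 0.2504 = 0.9102 mV.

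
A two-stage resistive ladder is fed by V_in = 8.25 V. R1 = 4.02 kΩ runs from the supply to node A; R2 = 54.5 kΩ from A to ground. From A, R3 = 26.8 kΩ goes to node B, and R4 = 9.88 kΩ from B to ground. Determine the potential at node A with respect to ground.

V_A ≈ 6.97 V

Node A sees R2 in parallel with the series input of stage 2, R3 + R4 = 36.68 kΩ.
Effective lower resistance at A: R2 ‖ 36.68 = 21.92 kΩ.
First divider: V_A = V_in · 21.92/(4.02 + 21.92) = 6.972 V.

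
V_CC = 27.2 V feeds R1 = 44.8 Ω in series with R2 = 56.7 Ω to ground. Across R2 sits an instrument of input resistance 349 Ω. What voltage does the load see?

The load sits in parallel with R2, giving an effective lower resistance R2' = R2·R_L/(R2+R_L) = 48.78 Ω.
Now apply the divider: V_out = 27.2 × 0.5212 = 14.18 V.

V_out ≈ 14.2 V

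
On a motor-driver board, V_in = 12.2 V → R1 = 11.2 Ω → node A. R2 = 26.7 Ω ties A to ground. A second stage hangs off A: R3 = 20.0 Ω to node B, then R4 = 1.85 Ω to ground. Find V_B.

The second stage (R3 + R4 = 21.85 Ω) loads node A in parallel with R2.
Effective lower resistance at A: R2 ‖ 21.85 = 12.02 Ω.
V_A = 12.2 × 12.02/(11.2 + 12.02) = 6.314 V.
Stage 2 is unloaded, so V_B = V_A · R4/(R3+R4) = 6.314 × 1.85/21.85 = 0.5346 V.

V_B ≈ 0.535 V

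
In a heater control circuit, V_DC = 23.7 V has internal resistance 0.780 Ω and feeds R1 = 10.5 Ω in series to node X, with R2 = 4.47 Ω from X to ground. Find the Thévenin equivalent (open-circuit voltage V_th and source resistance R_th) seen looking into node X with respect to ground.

V_th ≈ 6.73 V, R_th ≈ 3.20 Ω

R1' = 0.780 + 10.5 = 11.28 Ω (source resistance + R1).
With X open, the divider is unloaded: V_th = 23.7 × 4.47/15.75 = 6.726 V.
Looking into X with the source shorted: R_th = R1'·R2/(R1'+R2) = 11.28 × 4.47/15.75 = 3.201 Ω.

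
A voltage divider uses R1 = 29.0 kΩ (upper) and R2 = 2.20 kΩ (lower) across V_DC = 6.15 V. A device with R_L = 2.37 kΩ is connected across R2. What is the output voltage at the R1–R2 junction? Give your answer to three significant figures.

V_out ≈ 0.233 V

First combine the lower leg with the load: R2 ‖ R_L = 1.141 kΩ.
Then V_out = V_DC · R2'/(R1 + R2') = 6.15 × 1.141/30.14 = 0.2328 V.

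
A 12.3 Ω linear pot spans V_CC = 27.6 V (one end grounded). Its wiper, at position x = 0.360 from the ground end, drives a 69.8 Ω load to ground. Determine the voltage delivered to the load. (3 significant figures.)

The pot divides into 7.872 Ω above the wiper and 4.428 Ω below.
R_L loads the lower segment: effective lower R = 4.164 Ω.
V_out = 27.6 × 4.164/(7.872 + 4.164) = 9.548 V.
(Unloaded: V_out = x·V_CC = 9.94 V.)

V_out ≈ 9.55 V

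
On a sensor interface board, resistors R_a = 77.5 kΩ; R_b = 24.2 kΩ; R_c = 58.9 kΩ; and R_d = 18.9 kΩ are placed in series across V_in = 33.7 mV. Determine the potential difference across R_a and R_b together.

V ≈ 19.1 mV

Series total: ΣR = 77.5 + 24.2 + 58.9 + 18.9 = 179.5 kΩ.
R_{R_a..R_b} = 77.5 + 24.2 = 101.7 kΩ.
V = V_in · R/ΣR = 33.7 × 0.5666 = 19.09 mV.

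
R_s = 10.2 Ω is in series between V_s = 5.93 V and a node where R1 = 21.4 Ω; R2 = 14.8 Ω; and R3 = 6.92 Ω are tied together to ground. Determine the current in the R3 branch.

Equivalent of the parallel group: R_p = 3.864 Ω.
V_A by voltage divider: V_A = 5.93 × 3.864/(10.2 + 3.864) = 1.629 V.
I(R3) = V_A / R3 = 1.629/6.92 = 0.2354 A.

I ≈ 0.235 A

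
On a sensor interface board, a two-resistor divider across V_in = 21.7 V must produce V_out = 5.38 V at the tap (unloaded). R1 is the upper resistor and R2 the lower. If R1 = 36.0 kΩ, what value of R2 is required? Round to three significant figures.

The divider ratio is R2/(R1+R2) = 5.38/21.7 = 0.2479.
R2 = R1 · 0.2479/(1 − 0.2479) = 11.87 kΩ.

R2 ≈ 11.9 kΩ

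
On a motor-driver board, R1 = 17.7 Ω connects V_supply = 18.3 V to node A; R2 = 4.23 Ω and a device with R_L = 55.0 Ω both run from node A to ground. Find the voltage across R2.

First combine the lower leg with the load: R2 ‖ R_L = 3.928 Ω.
Now apply the divider: V_out = 18.3 × 0.1816 = 3.324 V.
(Unloaded it would be 3.53 V; the load pulls it down.)

V_out ≈ 3.32 V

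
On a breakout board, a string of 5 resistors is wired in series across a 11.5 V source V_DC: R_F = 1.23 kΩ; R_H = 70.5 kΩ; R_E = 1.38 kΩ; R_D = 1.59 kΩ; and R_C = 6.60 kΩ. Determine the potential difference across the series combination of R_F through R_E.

Total series resistance ΣR = 1.23 + 70.5 + 1.38 + 1.59 + 6.60 = 81.30 kΩ.
R_{R_F..R_E} = 1.23 + 70.5 + 1.38 = 73.11 kΩ.
V = V_DC · R/ΣR = 11.5 × 0.8993 = 10.34 V.

V ≈ 10.3 V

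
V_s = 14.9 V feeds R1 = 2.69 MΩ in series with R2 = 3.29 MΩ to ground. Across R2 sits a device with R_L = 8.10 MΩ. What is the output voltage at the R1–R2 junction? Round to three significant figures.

V_out ≈ 6.93 V

R2 ‖ R_L = (3.29 × 8.10)/(3.29 + 8.10) = 2.340 MΩ.
Now apply the divider: V_out = 14.9 × 0.4652 = 6.931 V.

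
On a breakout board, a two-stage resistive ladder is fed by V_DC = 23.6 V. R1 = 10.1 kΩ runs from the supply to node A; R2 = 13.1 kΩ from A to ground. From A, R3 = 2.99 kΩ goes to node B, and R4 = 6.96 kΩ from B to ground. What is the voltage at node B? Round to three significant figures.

Looking into the second stage from A: R3 + R4 = 9.950 kΩ appears in parallel with R2.
Effective lower resistance at A: R2 ‖ 9.950 = 5.655 kΩ.
V_A = 23.6 × 5.655/(10.1 + 5.655) = 8.471 V.
Stage 2 is unloaded, so V_B = V_A · R4/(R3+R4) = 8.471 × 6.96/9.950 = 5.925 V.

V_B ≈ 5.93 V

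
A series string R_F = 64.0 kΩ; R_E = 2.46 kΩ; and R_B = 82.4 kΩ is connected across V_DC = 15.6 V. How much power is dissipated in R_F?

Series current I = V_DC/ΣR = 15.6/148.9 = 0.1048 mA.
V(R_F) = I·R = 6.707 V; P = V·I = 6.707 × 0.1048 = 0.7029 mW.

P ≈ 0.703 mW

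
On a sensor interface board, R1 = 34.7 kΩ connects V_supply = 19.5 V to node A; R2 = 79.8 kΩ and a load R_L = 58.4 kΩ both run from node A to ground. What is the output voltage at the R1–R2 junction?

The load sits in parallel with R2, giving an effective lower resistance R2' = R2·R_L/(R2+R_L) = 33.72 kΩ.
Then V_out = V_supply · R2'/(R1 + R2') = 19.5 × 33.72/68.42 = 9.611 V.
(Unloaded it would be 13.6 V; the load pulls it down.)

V_out ≈ 9.61 V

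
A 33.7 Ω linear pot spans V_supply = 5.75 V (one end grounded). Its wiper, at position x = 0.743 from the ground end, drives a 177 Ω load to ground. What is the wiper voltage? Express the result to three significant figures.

The pot divides into 8.661 Ω above the wiper and 25.04 Ω below.
R_L loads the lower segment: effective lower R = 21.94 Ω.
V_out = 5.75 × 21.94/(8.661 + 21.94) = 4.122 V.
(Unloaded: V_out = x·V_supply = 4.27 V.)

V_out ≈ 4.12 V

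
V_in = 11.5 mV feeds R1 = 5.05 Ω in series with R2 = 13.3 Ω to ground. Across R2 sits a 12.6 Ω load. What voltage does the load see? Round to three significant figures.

V_out ≈ 6.46 mV

R2 ‖ R_L = (13.3 × 12.6)/(13.3 + 12.6) = 6.470 Ω.
Voltage divider with the loaded lower leg: V_out = 11.5 × 6.470/(5.05 + 6.470) = 11.5 × 0.5616 = 6.459 mV.
(Unloaded it would be 8.34 mV; the load pulls it down.)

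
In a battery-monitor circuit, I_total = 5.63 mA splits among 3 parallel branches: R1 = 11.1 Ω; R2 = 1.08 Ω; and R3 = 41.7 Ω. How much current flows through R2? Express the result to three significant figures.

I ≈ 5.01 mA

Conductances: ΣG = 1/11.1 + 1/1.08 + 1/41.7 = 1.040 (1/Ω).
R2 takes the fraction G_k/ΣG = 0.9259/1.040 = 0.8903, so I = 5.63 × 0.8903 = 5.012 mA.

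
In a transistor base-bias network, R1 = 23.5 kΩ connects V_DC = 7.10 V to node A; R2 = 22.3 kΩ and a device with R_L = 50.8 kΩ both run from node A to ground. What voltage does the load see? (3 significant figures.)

First combine the lower leg with the load: R2 ‖ R_L = 15.50 kΩ.
Voltage divider with the loaded lower leg: V_out = 7.10 × 15.50/(23.5 + 15.50) = 7.10 × 0.3974 = 2.821 V.

V_out ≈ 2.82 V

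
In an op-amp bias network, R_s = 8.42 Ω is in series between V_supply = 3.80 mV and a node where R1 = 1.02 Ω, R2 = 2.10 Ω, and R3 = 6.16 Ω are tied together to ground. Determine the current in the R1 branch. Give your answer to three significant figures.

Combine the parallel branches: R_p = (1/1.02 + 1/2.10 + 1/6.16)⁻¹ = 0.6177 Ω.
V_A by voltage divider: V_A = 3.80 × 0.6177/(8.42 + 0.6177) = 0.2597 mV.
I(R1) = V_A / R1 = 0.2597/1.02 = 0.2546 mA.

I ≈ 0.255 mA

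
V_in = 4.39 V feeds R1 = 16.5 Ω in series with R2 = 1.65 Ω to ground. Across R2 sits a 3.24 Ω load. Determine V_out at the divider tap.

R2 ‖ R_L = (1.65 × 3.24)/(1.65 + 3.24) = 1.093 Ω.
Voltage divider with the loaded lower leg: V_out = 4.39 × 1.093/(16.5 + 1.093) = 4.39 × 0.06214 = 0.2728 V.

V_out ≈ 0.273 V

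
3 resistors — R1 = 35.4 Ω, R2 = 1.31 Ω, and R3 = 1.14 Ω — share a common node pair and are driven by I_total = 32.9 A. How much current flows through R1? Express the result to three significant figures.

I ≈ 0.557 A

ΣG = 1/35.4 + 1/1.31 + 1/1.14 = 1.669.
R1 takes the fraction G_k/ΣG = 0.02825/1.669 = 0.01693, so I = 32.9 × 0.01693 = 0.5569 A.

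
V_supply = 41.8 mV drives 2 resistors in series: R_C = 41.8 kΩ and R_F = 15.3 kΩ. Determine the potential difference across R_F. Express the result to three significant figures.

V ≈ 11.2 mV

ΣR = 41.8 + 15.3 = 57.10 kΩ.
Voltage divider: V = V_supply · (15.30 / 57.10) = 41.8 × 0.2680 = 11.20 mV.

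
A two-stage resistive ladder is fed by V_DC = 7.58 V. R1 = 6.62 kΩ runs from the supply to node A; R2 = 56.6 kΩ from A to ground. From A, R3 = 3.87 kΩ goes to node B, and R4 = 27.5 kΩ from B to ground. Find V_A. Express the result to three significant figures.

Node A sees R2 in parallel with the series input of stage 2, R3 + R4 = 31.37 kΩ.
R2 ‖ (R3+R4) = 20.18 kΩ.
So V_A = 7.58 × 0.7530 = 5.708 V.

V_A ≈ 5.71 V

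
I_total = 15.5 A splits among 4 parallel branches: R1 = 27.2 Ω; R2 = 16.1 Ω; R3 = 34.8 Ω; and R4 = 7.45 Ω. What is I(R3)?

ΣG = 1/27.2 + 1/16.1 + 1/34.8 + 1/7.45 = 0.2618.
Current divider: I(R3) = I_total · G_k/ΣG = 15.5 × (0.02874/0.2618) = 15.5 × 0.1097 = 1.701 A.

I ≈ 1.70 A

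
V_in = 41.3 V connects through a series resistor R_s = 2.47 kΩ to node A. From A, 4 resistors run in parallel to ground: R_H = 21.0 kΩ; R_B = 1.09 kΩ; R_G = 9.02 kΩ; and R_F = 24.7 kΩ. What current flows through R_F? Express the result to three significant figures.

I ≈ 0.445 mA

Parallel bank: R_p = 1/(1/21.0 + 1/1.09 + 1/9.02 + 1/24.7) = 0.8957 kΩ.
V_A = 41.3 × 0.8957/3.366 = 10.99 V.
I(R_F) = V_A / R_F = 10.99/24.7 = 0.4450 mA.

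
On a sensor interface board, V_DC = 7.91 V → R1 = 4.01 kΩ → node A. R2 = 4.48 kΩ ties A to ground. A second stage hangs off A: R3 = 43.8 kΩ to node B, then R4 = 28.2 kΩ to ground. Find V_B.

Node A sees R2 in parallel with the series input of stage 2, R3 + R4 = 72.00 kΩ.
R2 ‖ (R3+R4) = 4.218 kΩ.
So V_A = 7.91 × 0.5126 = 4.055 V.
Then the unloaded second divider: V_B = V_A × R4/(R3+R4) = 4.055 × 0.3917 = 1.588 V.

V_B ≈ 1.59 V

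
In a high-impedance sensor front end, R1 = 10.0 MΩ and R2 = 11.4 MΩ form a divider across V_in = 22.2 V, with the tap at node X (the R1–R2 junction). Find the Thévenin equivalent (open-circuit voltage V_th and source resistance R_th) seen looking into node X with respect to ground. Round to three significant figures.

Open-circuit (no load on X): V_th = V_in · R2/(R1 + R2) = 22.2 × 11.4/(10.00 + 11.4) = 11.83 V.
With V_in suppressed (replaced by a short), R_th = R1 ‖ R2 = (10.00 × 11.4)/(10.00 + 11.4) = 5.327 MΩ.

V_th ≈ 11.8 V, R_th ≈ 5.33 MΩ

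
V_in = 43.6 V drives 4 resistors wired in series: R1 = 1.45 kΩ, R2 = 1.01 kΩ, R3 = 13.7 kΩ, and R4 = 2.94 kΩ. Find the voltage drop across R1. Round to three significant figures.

V ≈ 3.31 V

Series total: ΣR = 1.45 + 1.01 + 13.7 + 2.94 = 19.10 kΩ.
Voltage divider: V = V_in · (1.450 / 19.10) = 43.6 × 0.07592 = 3.310 V.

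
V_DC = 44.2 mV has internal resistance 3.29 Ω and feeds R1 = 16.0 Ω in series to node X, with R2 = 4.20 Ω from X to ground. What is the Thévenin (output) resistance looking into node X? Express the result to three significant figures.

R_th ≈ 3.45 Ω

R1' = 3.29 + 16.0 = 19.29 Ω (source resistance + R1).
Looking into X with the source shorted: R_th = R1'·R2/(R1'+R2) = 19.29 × 4.20/23.49 = 3.449 Ω.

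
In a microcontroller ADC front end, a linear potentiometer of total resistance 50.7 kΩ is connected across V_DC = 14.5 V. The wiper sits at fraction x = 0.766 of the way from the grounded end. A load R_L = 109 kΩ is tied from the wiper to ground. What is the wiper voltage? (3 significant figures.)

V_out ≈ 10.3 V

The pot divides into 11.86 kΩ above the wiper and 38.84 kΩ below.
Lower segment in parallel with the load: 38.84 ‖ 109 = 28.63 kΩ.
Loaded-divider output: V_out = 14.5 × 0.7071 = 10.25 V.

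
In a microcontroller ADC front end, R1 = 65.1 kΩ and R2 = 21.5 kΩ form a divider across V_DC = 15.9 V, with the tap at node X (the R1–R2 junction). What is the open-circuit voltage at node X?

Open-circuit (no load on X): V_th = V_DC · R2/(R1 + R2) = 15.9 × 21.5/(65.10 + 21.5) = 3.947 V.

V_th ≈ 3.95 V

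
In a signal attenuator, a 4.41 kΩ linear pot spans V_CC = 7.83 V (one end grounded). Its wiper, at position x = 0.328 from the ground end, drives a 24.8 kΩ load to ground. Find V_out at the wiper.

Split the track: R_lower = x·R_p = 1.446 kΩ, R_upper = (1−x)·R_p = 2.964 kΩ.
Lower segment in parallel with the load: 1.446 ‖ 24.8 = 1.367 kΩ.
Then V_out = V_CC · 1.367/(2.964 + 1.367) = 2.471 V.

V_out ≈ 2.47 V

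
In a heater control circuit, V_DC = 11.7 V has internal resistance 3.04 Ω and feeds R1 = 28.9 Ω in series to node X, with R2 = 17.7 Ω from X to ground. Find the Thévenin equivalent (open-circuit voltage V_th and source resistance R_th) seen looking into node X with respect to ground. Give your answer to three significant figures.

V_th ≈ 4.17 V, R_th ≈ 11.4 Ω

R1' = 3.04 + 28.9 = 31.94 Ω (source resistance + R1).
V_th is the unloaded tap voltage: V_DC · R2/(R1'+R2) = 11.7 × 0.3566 = 4.172 V.
Zeroing V_DC shorts the top of R1' to ground, so R_th = R1' ‖ R2 = 11.39 Ω.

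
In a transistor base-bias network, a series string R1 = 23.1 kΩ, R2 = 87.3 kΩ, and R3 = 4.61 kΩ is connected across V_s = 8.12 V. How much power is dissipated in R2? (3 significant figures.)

P ≈ 0.435 mW

Series current I = V_s/ΣR = 8.12/115.0 = 0.07060 mA.
V(R2) = I·R = 6.164 V; P = V·I = 6.164 × 0.07060 = 0.4352 mW.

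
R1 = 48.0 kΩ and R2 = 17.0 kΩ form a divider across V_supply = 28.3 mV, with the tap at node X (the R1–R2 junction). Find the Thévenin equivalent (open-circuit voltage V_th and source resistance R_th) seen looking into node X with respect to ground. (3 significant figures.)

V_th ≈ 7.40 mV, R_th ≈ 12.6 kΩ

V_th is the unloaded tap voltage: V_supply · R2/(R1+R2) = 28.3 × 0.2615 = 7.402 mV.
Zeroing V_supply shorts the top of R1 to ground, so R_th = R1 ‖ R2 = 12.55 kΩ.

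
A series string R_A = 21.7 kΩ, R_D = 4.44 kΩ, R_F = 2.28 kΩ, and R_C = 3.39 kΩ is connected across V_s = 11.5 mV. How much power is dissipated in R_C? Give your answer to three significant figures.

The common current is I = 11.5/31.81 = 0.3615 µA.
P(R_C) = I²·R_C = (0.3615)² × 3.39 = 0.4431 nW.

P ≈ 0.443 nW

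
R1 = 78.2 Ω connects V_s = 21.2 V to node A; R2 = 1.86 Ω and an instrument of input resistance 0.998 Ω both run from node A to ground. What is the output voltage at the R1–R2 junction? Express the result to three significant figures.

V_out ≈ 0.175 V

R2 ‖ R_L = (1.86 × 0.998)/(1.86 + 0.998) = 0.6495 Ω.
Voltage divider with the loaded lower leg: V_out = 21.2 × 0.6495/(78.2 + 0.6495) = 21.2 × 0.008237 = 0.1746 V.
(Unloaded it would be 0.493 V; the load pulls it down.)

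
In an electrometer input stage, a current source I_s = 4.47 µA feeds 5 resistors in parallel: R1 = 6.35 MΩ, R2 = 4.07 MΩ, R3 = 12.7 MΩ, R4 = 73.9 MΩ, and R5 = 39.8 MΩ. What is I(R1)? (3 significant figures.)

I ≈ 1.35 µA

Conductances: ΣG = 1/6.35 + 1/4.07 + 1/12.7 + 1/73.9 + 1/39.8 = 0.5206 (1/MΩ).
Current divider: I(R1) = I_s · G_k/ΣG = 4.47 × (0.1575/0.5206) = 4.47 × 0.3025 = 1.352 µA.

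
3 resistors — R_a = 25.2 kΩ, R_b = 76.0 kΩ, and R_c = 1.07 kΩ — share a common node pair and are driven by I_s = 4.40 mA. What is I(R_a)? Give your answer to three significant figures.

I ≈ 0.177 mA

Conductances: ΣG = 1/25.2 + 1/76.0 + 1/1.07 = 0.9874 (1/kΩ).
Current divider: I(R_a) = I_s · G_k/ΣG = 4.40 × (0.03968/0.9874) = 4.40 × 0.04019 = 0.1768 mA.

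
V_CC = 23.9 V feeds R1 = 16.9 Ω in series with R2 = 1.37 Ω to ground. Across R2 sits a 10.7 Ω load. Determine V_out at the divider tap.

First combine the lower leg with the load: R2 ‖ R_L = 1.214 Ω.
Then V_out = V_CC · R2'/(R1 + R2') = 23.9 × 1.214/18.11 = 1.602 V.

V_out ≈ 1.60 V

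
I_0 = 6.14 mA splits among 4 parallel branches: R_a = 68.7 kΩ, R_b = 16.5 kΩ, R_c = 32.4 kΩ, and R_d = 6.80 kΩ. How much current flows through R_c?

Total conductance ΣG = 1/68.7 + 1/16.5 + 1/32.4 + 1/6.80 = 0.2531 (units of 1/kΩ).
Current divider: I(R_c) = I_0 · G_k/ΣG = 6.14 × (0.03086/0.2531) = 6.14 × 0.1220 = 0.7488 mA.

I ≈ 0.749 mA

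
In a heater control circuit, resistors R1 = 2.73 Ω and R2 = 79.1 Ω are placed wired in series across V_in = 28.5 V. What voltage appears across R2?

Total series resistance ΣR = 2.73 + 79.1 = 81.83 Ω.
Voltage divider: V = V_in · (79.10 / 81.83) = 28.5 × 0.9666 = 27.55 V.

V ≈ 27.5 V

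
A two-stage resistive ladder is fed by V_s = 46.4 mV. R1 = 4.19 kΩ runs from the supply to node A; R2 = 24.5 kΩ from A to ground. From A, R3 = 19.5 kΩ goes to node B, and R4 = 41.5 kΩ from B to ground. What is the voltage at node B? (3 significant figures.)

V_B ≈ 25.5 mV

The second stage (R3 + R4 = 61.00 kΩ) loads node A in parallel with R2.
Effective lower resistance at A: R2 ‖ 61.00 = 17.48 kΩ.
First divider: V_A = V_s · 17.48/(4.19 + 17.48) = 37.43 mV.
Then the unloaded second divider: V_B = V_A × R4/(R3+R4) = 37.43 × 0.6803 = 25.46 mV.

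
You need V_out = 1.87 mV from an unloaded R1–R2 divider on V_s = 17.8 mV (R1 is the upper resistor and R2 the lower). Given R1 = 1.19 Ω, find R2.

The divider ratio is R2/(R1+R2) = 1.87/17.8 = 0.1051.
Rearranging, R2 = R1·k/(1−k) = 1.19 × 0.1174 = 0.1397 Ω.

R2 ≈ 0.140 Ω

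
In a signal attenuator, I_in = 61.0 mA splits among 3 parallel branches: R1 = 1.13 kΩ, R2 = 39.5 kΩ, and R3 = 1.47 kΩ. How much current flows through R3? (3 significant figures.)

I ≈ 26.1 mA

ΣG = 1/1.13 + 1/39.5 + 1/1.47 = 1.591.
Current divider: I(R3) = I_in · G_k/ΣG = 61.0 × (0.6803/1.591) = 61.0 × 0.4277 = 26.09 mA.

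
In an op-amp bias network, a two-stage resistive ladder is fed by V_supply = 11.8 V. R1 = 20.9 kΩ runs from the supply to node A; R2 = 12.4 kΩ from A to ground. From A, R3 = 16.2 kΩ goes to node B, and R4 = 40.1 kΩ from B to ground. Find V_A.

V_A ≈ 3.86 V

The second stage (R3 + R4 = 56.30 kΩ) loads node A in parallel with R2.
Effective lower resistance at A: R2 ‖ 56.30 = 10.16 kΩ.
First divider: V_A = V_supply · 10.16/(20.9 + 10.16) = 3.860 V.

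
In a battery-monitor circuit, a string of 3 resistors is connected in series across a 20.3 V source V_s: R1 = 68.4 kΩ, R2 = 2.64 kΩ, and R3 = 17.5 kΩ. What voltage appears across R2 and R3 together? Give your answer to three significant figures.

V ≈ 4.62 V

ΣR = 68.4 + 2.64 + 17.5 = 88.54 kΩ.
R_{R2..R3} = 2.64 + 17.5 = 20.14 kΩ.
Voltage divider: V = V_s · (20.14 / 88.54) = 20.3 × 0.2275 = 4.618 V.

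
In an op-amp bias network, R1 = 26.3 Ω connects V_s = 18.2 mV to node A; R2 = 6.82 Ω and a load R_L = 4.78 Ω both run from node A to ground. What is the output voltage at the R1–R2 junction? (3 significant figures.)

R2 ‖ R_L = (6.82 × 4.78)/(6.82 + 4.78) = 2.810 Ω.
Voltage divider with the loaded lower leg: V_out = 18.2 × 2.810/(26.3 + 2.810) = 18.2 × 0.09654 = 1.757 mV.

V_out ≈ 1.76 mV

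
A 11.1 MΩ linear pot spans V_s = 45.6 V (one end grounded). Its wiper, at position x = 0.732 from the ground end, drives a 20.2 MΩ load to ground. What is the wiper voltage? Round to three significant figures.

Lower segment x·R_p = 8.125 MΩ; upper segment (1−x)·R_p = 2.975 MΩ.
(x·R_p) ‖ R_L = 5.794 MΩ.
V_out = 45.6 × 5.794/(2.975 + 5.794) = 30.13 V.

V_out ≈ 30.1 V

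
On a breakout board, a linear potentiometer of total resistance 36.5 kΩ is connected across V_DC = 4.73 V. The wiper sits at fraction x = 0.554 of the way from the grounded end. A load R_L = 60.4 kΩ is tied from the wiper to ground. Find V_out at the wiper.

The pot divides into 16.28 kΩ above the wiper and 20.22 kΩ below.
R_L loads the lower segment: effective lower R = 15.15 kΩ.
V_out = 4.73 × 15.15/(16.28 + 15.15) = 2.280 V.

V_out ≈ 2.28 V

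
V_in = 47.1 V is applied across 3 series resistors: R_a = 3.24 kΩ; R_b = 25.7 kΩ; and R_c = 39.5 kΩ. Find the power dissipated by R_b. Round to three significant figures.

Series current I = V_in/ΣR = 47.1/68.44 = 0.6882 mA.
V(R_b) = I·R = 17.69 V; P = V·I = 17.69 × 0.6882 = 12.17 mW.

P ≈ 12.2 mW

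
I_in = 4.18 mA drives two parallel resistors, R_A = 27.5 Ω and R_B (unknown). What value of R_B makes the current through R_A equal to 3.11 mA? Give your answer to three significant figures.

R_B ≈ 79.9 Ω

In a two-way split, I_A/I_in = R_B/(R_A + R_B).
3.11/4.18 = R_B/(R_A + R_B) → R_B = R_A · (0.7440)/(1 − 0.7440) = 27.5 × 2.907 = 79.93 Ω.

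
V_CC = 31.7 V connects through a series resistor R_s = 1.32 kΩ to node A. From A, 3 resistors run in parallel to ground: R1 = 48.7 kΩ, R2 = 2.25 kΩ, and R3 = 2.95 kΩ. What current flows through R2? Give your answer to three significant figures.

Combine the parallel branches: R_p = (1/48.7 + 1/2.25 + 1/2.95)⁻¹ = 1.244 kΩ.
V_A by voltage divider: V_A = 31.7 × 1.244/(1.32 + 1.244) = 15.38 V.
I(R2) = V_A / R2 = 15.38/2.25 = 6.835 mA.
(Check via current divider: I_total = 12.36 mA; share G_k/ΣG = 0.5528 → same result.)

I ≈ 6.84 mA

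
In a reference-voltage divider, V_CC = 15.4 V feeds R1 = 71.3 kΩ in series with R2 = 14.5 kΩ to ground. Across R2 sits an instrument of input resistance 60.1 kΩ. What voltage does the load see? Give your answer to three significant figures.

V_out ≈ 2.17 V

R2 ‖ R_L = (14.5 × 60.1)/(14.5 + 60.1) = 11.68 kΩ.
Then V_out = V_CC · R2'/(R1 + R2') = 15.4 × 11.68/82.98 = 2.168 V.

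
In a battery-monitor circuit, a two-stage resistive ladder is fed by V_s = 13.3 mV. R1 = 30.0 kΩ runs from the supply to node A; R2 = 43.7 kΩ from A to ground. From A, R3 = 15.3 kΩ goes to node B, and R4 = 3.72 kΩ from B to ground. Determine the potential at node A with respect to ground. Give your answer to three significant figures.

V_A ≈ 4.08 mV

Looking into the second stage from A: R3 + R4 = 19.02 kΩ appears in parallel with R2.
R2 ‖ (R3+R4) = 13.25 kΩ.
So V_A = 13.3 × 0.3064 = 4.075 mV.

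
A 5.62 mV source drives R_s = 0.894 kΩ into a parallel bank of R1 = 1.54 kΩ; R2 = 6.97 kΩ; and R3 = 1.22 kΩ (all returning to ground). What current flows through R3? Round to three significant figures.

Parallel bank: R_p = 1/(1/1.54 + 1/6.97 + 1/1.22) = 0.6202 kΩ.
Node voltage V_A = V_supply · R_p/(R_s + R_p) = 5.62 × 0.4096 = 2.302 mV.
Branch current I = V_A/R3 = 2.302/1.22 = 1.887 µA.

I ≈ 1.89 µA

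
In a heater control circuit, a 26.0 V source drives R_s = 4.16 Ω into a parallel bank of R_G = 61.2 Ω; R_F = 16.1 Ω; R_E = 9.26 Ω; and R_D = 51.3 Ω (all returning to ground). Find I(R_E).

Equivalent of the parallel group: R_p = 4.856 Ω.
Node voltage V_A = V_supply · R_p/(R_s + R_p) = 26.0 × 0.5386 = 14.00 V.
I(R_E) = V_A / R_E = 14.00/9.26 = 1.512 A.

I ≈ 1.51 A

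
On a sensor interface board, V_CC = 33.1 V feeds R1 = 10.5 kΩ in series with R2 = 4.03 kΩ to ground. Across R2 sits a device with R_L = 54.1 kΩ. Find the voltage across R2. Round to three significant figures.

R2 ‖ R_L = (4.03 × 54.1)/(4.03 + 54.1) = 3.751 kΩ.
Then V_out = V_CC · R2'/(R1 + R2') = 33.1 × 3.751/14.25 = 8.712 V.
(Unloaded it would be 9.18 V; the load pulls it down.)

V_out ≈ 8.71 V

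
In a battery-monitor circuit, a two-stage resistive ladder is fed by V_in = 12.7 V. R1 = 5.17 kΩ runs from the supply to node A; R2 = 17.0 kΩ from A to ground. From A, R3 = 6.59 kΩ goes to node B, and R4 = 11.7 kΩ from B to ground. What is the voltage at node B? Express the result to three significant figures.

V_B ≈ 5.12 V

The second stage (R3 + R4 = 18.29 kΩ) loads node A in parallel with R2.
R2 ‖ (R3+R4) = 8.811 kΩ.
V_A = 12.7 × 8.811/(5.17 + 8.811) = 8.004 V.
Stage 2 is unloaded, so V_B = V_A · R4/(R3+R4) = 8.004 × 11.7/18.29 = 5.120 V.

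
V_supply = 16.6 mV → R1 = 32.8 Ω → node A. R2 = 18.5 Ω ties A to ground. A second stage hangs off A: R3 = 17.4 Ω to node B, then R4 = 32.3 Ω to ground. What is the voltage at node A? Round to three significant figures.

V_A ≈ 4.84 mV

Node A sees R2 in parallel with the series input of stage 2, R3 + R4 = 49.70 Ω.
Effective lower resistance at A: R2 ‖ 49.70 = 13.48 Ω.
First divider: V_A = V_supply · 13.48/(32.8 + 13.48) = 4.836 mV.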